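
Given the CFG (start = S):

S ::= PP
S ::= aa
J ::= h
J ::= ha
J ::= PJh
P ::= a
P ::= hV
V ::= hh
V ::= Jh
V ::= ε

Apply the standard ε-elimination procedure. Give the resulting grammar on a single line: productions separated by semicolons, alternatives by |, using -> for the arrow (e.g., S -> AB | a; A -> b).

S -> PP | aa; J -> h | ha | PJh; P -> a | h | hV; V -> Jh | hh

Nullable set: {V}.
P -> hV: V nullable, giving h | hV.
Drop V -> ε.
Unchanged (no nullable symbols): S -> PP; S -> aa; J -> PJh; J -> h; J -> ha; P -> a; V -> Jh; V -> hh.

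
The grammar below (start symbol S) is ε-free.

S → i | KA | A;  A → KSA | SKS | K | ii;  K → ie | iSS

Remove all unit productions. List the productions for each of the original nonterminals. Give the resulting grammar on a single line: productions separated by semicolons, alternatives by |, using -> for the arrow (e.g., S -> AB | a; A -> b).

Unit productions: A->K, S->A.
Unit pairs (A ⇒* B via units): (A,K), (S,A), (S,K).
S: inherits non-unit rules of {A, K, S} → KA | KSA | SKS | i | iSS | ie | ii.
A: inherits non-unit rules of {A, K} → KSA | SKS | iSS | ie | ii.
K: inherits non-unit rules of {K} → iSS | ie.

S -> i | KA | ie | ii | KSA | SKS | iSS; A -> ie | ii | KSA | SKS | iSS; K -> ie | iSS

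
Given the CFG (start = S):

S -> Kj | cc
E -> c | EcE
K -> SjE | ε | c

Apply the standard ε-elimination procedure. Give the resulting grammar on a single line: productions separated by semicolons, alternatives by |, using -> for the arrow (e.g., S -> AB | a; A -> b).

S -> j | Kj | cc; E -> c | EcE; K -> c | SjE

Nullable set: {K}.
S -> Kj: K nullable, giving Kj | j.
Drop K -> ε.
Unchanged (no nullable symbols): S -> cc; E -> EcE; E -> c; K -> SjE; K -> c.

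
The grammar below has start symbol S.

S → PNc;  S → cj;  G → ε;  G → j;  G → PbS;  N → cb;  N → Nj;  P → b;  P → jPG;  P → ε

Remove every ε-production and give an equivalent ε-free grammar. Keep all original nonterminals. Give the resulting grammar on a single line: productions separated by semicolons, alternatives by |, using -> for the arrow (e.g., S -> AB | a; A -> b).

S -> Nc | cj | PNc; G -> j | bS | PbS; N -> Nj | cb; P -> b | j | jG | jP | jPG

Nullable set: {G, P}.
S -> PNc: P nullable, giving Nc | PNc.
Drop G -> ε.
G -> PbS: P nullable, giving PbS | bS.
Drop P -> ε.
P -> jPG: P, G nullable, giving j | jG | jP | jPG.
Unchanged (no nullable symbols): S -> cj; G -> j; N -> Nj; N -> cb; P -> b.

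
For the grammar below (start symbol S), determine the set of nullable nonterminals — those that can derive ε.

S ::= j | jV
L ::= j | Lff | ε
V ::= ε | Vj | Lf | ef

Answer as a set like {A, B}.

{L, V}

Directly nullable (have an ε-rule): {L, V}.
Not nullable: S — each has a terminal in every rule's right-hand side or depends on a non-nullable symbol.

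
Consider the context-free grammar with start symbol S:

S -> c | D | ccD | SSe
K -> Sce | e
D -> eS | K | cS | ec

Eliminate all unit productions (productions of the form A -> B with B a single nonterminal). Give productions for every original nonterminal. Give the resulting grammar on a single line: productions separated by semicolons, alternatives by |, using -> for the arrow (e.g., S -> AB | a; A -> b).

Unit productions: D->K, S->D.
Unit pairs (A ⇒* B via units): (D,K), (S,D), (S,K).
S: inherits non-unit rules of {D, K, S} → SSe | Sce | c | cS | ccD | e | eS | ec.
D: inherits non-unit rules of {D, K} → Sce | cS | e | eS | ec.
K: inherits non-unit rules of {K} → Sce | e.

S -> c | e | cS | eS | ec | SSe | Sce | ccD; D -> e | cS | eS | ec | Sce; K -> e | Sce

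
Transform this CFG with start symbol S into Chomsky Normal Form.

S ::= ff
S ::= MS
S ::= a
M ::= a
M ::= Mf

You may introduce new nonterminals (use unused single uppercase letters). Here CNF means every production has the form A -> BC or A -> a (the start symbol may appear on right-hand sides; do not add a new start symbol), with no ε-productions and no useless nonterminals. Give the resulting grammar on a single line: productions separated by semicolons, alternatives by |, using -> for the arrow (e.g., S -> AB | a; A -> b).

S -> a | AA | MS; A -> f; M -> a | MA

No ε-productions.
No unit productions to eliminate.
TERM: introduce A -> f and substitute in every rule of length ≥2.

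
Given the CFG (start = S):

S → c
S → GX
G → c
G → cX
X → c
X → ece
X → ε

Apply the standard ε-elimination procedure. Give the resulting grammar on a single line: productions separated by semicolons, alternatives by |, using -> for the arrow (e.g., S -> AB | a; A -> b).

S -> G | c | GX; G -> c | cX; X -> c | ece

Nullable set: {X}.
S -> GX: X nullable, giving G | GX.
G -> cX: X nullable, giving c | cX.
Drop X -> ε.
Unchanged (no nullable symbols): S -> c; G -> c; X -> c; X -> ece.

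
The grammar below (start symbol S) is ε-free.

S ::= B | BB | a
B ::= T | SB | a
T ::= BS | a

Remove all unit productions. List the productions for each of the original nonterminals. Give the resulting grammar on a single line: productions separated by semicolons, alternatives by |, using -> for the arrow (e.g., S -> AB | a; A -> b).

S -> a | BB | BS | SB; B -> a | BS | SB; T -> a | BS

Unit productions: B->T, S->B.
Unit pairs (A ⇒* B via units): (B,T), (S,B), (S,T).
S: inherits non-unit rules of {B, S, T} → BB | BS | SB | a.
B: inherits non-unit rules of {B, T} → BS | SB | a.
T: inherits non-unit rules of {T} → BS | a.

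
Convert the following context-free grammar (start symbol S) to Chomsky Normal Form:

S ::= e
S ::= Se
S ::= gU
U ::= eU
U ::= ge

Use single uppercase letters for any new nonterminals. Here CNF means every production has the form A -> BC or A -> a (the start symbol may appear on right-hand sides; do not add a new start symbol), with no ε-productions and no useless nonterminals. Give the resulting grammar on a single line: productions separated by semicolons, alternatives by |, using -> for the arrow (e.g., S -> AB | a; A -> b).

No ε-productions.
No unit productions to eliminate.
TERM: introduce A -> e, B -> g and substitute in every rule of length ≥2.

S -> e | BU | SA; A -> e; B -> g; U -> AU | BA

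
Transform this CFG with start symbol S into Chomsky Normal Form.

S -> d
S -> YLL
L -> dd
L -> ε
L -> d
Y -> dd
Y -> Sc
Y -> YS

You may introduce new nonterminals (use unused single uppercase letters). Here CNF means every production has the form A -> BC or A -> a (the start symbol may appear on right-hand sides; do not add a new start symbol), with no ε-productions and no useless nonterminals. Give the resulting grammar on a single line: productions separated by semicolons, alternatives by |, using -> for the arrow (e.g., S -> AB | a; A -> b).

Nullable: {L}; after ε-elimination: S -> Y | d | YL | YLL; L -> d | dd; Y -> Sc | YS | dd.
After unit-elimination: S -> d | Sc | YL | YS | dd | YLL; L -> d | dd; Y -> Sc | YS | dd.
TERM: introduce B -> c, A -> d and substitute in every rule of length ≥2.
BIN: S -> YLL becomes S -> YC, C -> LL.

S -> d | AA | SB | YC | YL | YS; A -> d; B -> c; C -> LL; L -> d | AA; Y -> AA | SB | YS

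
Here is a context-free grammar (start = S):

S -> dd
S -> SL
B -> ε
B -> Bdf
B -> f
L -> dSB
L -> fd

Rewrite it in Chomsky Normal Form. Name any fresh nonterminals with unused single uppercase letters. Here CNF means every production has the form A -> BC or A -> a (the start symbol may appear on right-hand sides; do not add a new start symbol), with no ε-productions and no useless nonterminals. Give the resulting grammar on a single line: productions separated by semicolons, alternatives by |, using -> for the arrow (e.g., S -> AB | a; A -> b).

S -> AA | SL; A -> d; B -> f | AC | BD; C -> f; D -> AC; E -> SB; L -> AE | AS | CA

Nullable: {B}; after ε-elimination: S -> SL | dd; B -> f | df | Bdf; L -> dS | fd | dSB.
No unit productions to eliminate.
TERM: introduce A -> d, C -> f and substitute in every rule of length ≥2.
BIN: B -> BAC becomes B -> BD, D -> AC; L -> ASB becomes L -> AE, E -> SB.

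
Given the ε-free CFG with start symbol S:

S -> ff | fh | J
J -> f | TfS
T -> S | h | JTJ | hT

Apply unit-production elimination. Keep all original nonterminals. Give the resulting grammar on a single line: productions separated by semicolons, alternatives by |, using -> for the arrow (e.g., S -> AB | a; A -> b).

S -> f | ff | fh | TfS; J -> f | TfS; T -> f | h | ff | fh | hT | JTJ | TfS

Unit productions: S->J, T->S.
Unit pairs (A ⇒* B via units): (S,J), (T,J), (T,S).
S: inherits non-unit rules of {J, S} → TfS | f | ff | fh.
J: inherits non-unit rules of {J} → TfS | f.
T: inherits non-unit rules of {J, S, T} → JTJ | TfS | f | ff | fh | h | hT.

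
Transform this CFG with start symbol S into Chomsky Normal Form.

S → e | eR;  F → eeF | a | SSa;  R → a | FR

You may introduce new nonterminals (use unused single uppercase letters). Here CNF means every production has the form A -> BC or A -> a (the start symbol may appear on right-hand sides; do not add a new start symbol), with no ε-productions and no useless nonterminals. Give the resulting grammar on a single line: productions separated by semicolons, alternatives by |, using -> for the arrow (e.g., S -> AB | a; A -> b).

S -> e | BR; A -> a; B -> e; C -> BF; D -> SA; F -> a | BC | SD; R -> a | FR

No ε-productions.
No unit productions to eliminate.
TERM: introduce A -> a, B -> e and substitute in every rule of length ≥2.
BIN: F -> BBF becomes F -> BC, C -> BF; F -> SSA becomes F -> SD, D -> SA.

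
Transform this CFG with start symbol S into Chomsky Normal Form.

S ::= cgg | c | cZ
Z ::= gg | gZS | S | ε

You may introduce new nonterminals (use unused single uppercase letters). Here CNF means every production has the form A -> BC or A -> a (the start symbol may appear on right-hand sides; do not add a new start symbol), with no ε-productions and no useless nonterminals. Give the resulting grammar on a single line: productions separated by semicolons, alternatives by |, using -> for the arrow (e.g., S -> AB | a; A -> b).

S -> c | AC | AZ; A -> c; B -> g; C -> BB; D -> BB; E -> ZS; Z -> c | AD | AZ | BB | BE | BS

Nullable: {Z}; after ε-elimination: S -> c | cZ | cgg; Z -> S | gS | gg | gZS.
After unit-elimination: S -> c | cZ | cgg; Z -> c | cZ | gS | gg | cgg | gZS.
TERM: introduce A -> c, B -> g and substitute in every rule of length ≥2.
BIN: S -> ABB becomes S -> AC, C -> BB; Z -> ABB becomes Z -> AD, D -> BB; Z -> BZS becomes Z -> BE, E -> ZS.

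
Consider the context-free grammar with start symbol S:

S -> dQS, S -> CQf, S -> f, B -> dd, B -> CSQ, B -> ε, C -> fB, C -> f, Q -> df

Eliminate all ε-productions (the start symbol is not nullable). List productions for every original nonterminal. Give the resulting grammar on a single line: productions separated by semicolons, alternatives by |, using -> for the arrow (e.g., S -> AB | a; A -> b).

S -> f | CQf | dQS; B -> dd | CSQ; C -> f | fB; Q -> df

Nullable set: {B}.
Drop B -> ε.
C -> fB: B nullable, giving f | fB.
Unchanged (no nullable symbols): S -> CQf; S -> dQS; S -> f; B -> CSQ; B -> dd; C -> f; Q -> df.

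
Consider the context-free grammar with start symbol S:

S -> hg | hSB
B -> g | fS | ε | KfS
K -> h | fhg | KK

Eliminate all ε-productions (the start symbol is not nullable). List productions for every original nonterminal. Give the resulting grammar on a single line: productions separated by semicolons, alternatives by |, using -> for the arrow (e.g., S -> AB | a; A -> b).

S -> hS | hg | hSB; B -> g | fS | KfS; K -> h | KK | fhg

Nullable set: {B}.
S -> hSB: B nullable, giving hS | hSB.
Drop B -> ε.
Unchanged (no nullable symbols): S -> hg; B -> KfS; B -> fS; B -> g; K -> KK; K -> fhg; K -> h.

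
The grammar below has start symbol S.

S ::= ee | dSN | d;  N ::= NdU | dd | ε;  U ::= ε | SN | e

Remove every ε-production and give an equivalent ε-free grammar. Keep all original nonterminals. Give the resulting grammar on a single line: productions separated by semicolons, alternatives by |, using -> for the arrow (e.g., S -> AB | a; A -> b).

Nullable set: {N, U}.
S -> dSN: N nullable, giving dS | dSN.
Drop N -> ε.
N -> NdU: N, U nullable, giving Nd | NdU | d | dU.
Drop U -> ε.
U -> SN: N nullable, giving S | SN.
Unchanged (no nullable symbols): S -> d; S -> ee; N -> dd; U -> e.

S -> d | dS | ee | dSN; N -> d | Nd | dU | dd | NdU; U -> S | e | SN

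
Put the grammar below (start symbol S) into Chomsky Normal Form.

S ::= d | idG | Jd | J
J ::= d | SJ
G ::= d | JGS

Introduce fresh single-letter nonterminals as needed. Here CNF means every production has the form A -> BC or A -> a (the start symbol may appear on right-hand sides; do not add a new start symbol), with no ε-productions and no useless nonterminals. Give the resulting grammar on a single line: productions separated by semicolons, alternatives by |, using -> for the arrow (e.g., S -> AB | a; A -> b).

No ε-productions.
After unit-elimination: S -> d | Jd | SJ | idG; G -> d | JGS; J -> d | SJ.
TERM: introduce A -> d, B -> i and substitute in every rule of length ≥2.
BIN: G -> JGS becomes G -> JC, C -> GS; S -> BAG becomes S -> BD, D -> AG.

S -> d | BD | JA | SJ; A -> d; B -> i; C -> GS; D -> AG; G -> d | JC; J -> d | SJ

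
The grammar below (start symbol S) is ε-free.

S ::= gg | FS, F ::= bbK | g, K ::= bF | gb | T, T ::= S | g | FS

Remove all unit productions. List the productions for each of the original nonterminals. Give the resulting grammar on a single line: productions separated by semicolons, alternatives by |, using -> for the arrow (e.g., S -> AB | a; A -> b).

S -> FS | gg; F -> g | bbK; K -> g | FS | bF | gb | gg; T -> g | FS | gg

Unit productions: K->T, T->S.
Unit pairs (A ⇒* B via units): (K,S), (K,T), (T,S).
S: inherits non-unit rules of {S} → FS | gg.
F: inherits non-unit rules of {F} → bbK | g.
K: inherits non-unit rules of {K, S, T} → FS | bF | g | gb | gg.
T: inherits non-unit rules of {S, T} → FS | g | gg.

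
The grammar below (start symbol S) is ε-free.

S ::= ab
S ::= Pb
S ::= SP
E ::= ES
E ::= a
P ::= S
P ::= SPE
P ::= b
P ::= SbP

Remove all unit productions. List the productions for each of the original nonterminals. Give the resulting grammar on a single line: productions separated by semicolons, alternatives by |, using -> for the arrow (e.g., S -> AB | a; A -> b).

Unit productions: P->S.
Unit pairs (A ⇒* B via units): (P,S).
S: inherits non-unit rules of {S} → Pb | SP | ab.
E: inherits non-unit rules of {E} → ES | a.
P: inherits non-unit rules of {P, S} → Pb | SP | SPE | SbP | ab | b.

S -> Pb | SP | ab; E -> a | ES; P -> b | Pb | SP | ab | SPE | SbP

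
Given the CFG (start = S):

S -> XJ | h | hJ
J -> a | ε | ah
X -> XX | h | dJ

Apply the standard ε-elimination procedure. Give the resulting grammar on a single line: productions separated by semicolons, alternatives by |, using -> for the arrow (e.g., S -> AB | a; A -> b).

S -> X | h | XJ | hJ; J -> a | ah; X -> d | h | XX | dJ

Nullable set: {J}.
S -> XJ: J nullable, giving X | XJ.
S -> hJ: J nullable, giving h | hJ.
Drop J -> ε.
X -> dJ: J nullable, giving d | dJ.
Unchanged (no nullable symbols): S -> h; J -> a; J -> ah; X -> XX; X -> h.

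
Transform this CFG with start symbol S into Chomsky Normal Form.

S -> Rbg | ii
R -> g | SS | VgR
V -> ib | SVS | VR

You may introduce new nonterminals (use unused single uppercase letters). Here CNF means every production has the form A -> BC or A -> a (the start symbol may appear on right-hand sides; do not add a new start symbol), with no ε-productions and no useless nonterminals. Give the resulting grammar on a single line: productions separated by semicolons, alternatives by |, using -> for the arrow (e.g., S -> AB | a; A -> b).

S -> CC | RE; A -> g; B -> b; C -> i; D -> AR; E -> BA; F -> VS; R -> g | SS | VD; V -> CB | SF | VR

No ε-productions.
No unit productions to eliminate.
TERM: introduce B -> b, A -> g, C -> i and substitute in every rule of length ≥2.
BIN: R -> VAR becomes R -> VD, D -> AR; S -> RBA becomes S -> RE, E -> BA; V -> SVS becomes V -> SF, F -> VS.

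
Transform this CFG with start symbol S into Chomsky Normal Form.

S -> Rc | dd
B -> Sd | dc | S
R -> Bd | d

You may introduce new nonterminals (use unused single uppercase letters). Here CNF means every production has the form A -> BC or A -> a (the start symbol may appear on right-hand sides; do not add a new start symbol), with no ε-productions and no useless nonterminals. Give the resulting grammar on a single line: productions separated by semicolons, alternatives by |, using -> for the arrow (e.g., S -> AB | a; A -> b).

No ε-productions.
After unit-elimination: S -> Rc | dd; B -> Rc | Sd | dc | dd; R -> d | Bd.
TERM: introduce A -> c, C -> d and substitute in every rule of length ≥2.

S -> CC | RA; A -> c; B -> CA | CC | RA | SC; C -> d; R -> d | BC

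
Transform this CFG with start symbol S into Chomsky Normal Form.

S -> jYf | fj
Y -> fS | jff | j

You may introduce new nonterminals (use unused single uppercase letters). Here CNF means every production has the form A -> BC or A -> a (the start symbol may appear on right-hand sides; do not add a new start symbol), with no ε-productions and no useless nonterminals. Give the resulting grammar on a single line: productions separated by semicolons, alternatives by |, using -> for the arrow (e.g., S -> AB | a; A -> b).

No ε-productions.
No unit productions to eliminate.
TERM: introduce A -> f, B -> j and substitute in every rule of length ≥2.
BIN: S -> BYA becomes S -> BC, C -> YA; Y -> BAA becomes Y -> BD, D -> AA.

S -> AB | BC; A -> f; B -> j; C -> YA; D -> AA; Y -> j | AS | BD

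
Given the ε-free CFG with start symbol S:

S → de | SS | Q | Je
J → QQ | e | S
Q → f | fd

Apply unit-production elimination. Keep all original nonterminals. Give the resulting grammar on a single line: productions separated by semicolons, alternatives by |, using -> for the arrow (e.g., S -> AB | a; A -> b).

S -> f | Je | SS | de | fd; J -> e | f | Je | QQ | SS | de | fd; Q -> f | fd

Unit productions: J->S, S->Q.
Unit pairs (A ⇒* B via units): (J,Q), (J,S), (S,Q).
S: inherits non-unit rules of {Q, S} → Je | SS | de | f | fd.
J: inherits non-unit rules of {J, Q, S} → Je | QQ | SS | de | e | f | fd.
Q: inherits non-unit rules of {Q} → f | fd.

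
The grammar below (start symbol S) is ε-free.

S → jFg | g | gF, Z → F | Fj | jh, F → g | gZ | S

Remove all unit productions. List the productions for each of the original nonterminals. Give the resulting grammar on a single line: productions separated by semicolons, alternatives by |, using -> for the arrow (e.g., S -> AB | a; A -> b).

Unit productions: F->S, Z->F.
Unit pairs (A ⇒* B via units): (F,S), (Z,F), (Z,S).
S: inherits non-unit rules of {S} → g | gF | jFg.
F: inherits non-unit rules of {F, S} → g | gF | gZ | jFg.
Z: inherits non-unit rules of {F, S, Z} → Fj | g | gF | gZ | jFg | jh.

S -> g | gF | jFg; F -> g | gF | gZ | jFg; Z -> g | Fj | gF | gZ | jh | jFg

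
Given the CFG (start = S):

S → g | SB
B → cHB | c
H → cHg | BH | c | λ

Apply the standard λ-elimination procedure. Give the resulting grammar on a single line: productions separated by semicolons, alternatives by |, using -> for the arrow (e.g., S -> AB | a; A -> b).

Nullable set: {H}.
B -> cHB: H nullable, giving cB | cHB.
Drop H -> λ.
H -> BH: H nullable, giving B | BH.
H -> cHg: H nullable, giving cHg | cg.
Unchanged (no nullable symbols): S -> SB; S -> g; B -> c; H -> c.

S -> g | SB; B -> c | cB | cHB; H -> B | c | BH | cg | cHg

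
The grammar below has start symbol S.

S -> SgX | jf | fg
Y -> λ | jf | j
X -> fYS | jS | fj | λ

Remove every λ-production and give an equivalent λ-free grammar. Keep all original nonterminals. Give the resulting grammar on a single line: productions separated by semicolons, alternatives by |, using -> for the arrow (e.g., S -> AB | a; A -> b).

Nullable set: {X, Y}.
S -> SgX: X nullable, giving Sg | SgX.
Drop X -> λ.
X -> fYS: Y nullable, giving fS | fYS.
Drop Y -> λ.
Unchanged (no nullable symbols): S -> fg; S -> jf; X -> fj; X -> jS; Y -> j; Y -> jf.

S -> Sg | fg | jf | SgX; X -> fS | fj | jS | fYS; Y -> j | jf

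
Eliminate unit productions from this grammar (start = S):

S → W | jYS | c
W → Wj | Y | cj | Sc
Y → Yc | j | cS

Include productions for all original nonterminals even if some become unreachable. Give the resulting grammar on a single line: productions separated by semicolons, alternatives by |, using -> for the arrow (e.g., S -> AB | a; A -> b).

Unit productions: S->W, W->Y.
Unit pairs (A ⇒* B via units): (S,W), (S,Y), (W,Y).
S: inherits non-unit rules of {S, W, Y} → Sc | Wj | Yc | c | cS | cj | j | jYS.
W: inherits non-unit rules of {W, Y} → Sc | Wj | Yc | cS | cj | j.
Y: inherits non-unit rules of {Y} → Yc | cS | j.

S -> c | j | Sc | Wj | Yc | cS | cj | jYS; W -> j | Sc | Wj | Yc | cS | cj; Y -> j | Yc | cS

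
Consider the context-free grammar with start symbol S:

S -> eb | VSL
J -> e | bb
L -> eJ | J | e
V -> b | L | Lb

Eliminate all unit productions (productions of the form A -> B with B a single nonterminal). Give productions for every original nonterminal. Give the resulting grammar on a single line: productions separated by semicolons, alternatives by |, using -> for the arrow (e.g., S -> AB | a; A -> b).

S -> eb | VSL; J -> e | bb; L -> e | bb | eJ; V -> b | e | Lb | bb | eJ

Unit productions: L->J, V->L.
Unit pairs (A ⇒* B via units): (L,J), (V,J), (V,L).
S: inherits non-unit rules of {S} → VSL | eb.
J: inherits non-unit rules of {J} → bb | e.
L: inherits non-unit rules of {J, L} → bb | e | eJ.
V: inherits non-unit rules of {J, L, V} → Lb | b | bb | e | eJ.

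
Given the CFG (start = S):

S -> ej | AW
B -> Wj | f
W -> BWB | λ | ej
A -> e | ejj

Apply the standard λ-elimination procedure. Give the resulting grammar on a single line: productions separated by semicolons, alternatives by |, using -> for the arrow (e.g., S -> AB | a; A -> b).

Nullable set: {W}.
S -> AW: W nullable, giving A | AW.
B -> Wj: W nullable, giving Wj | j.
Drop W -> λ.
W -> BWB: W nullable, giving BB | BWB.
Unchanged (no nullable symbols): S -> ej; A -> e; A -> ejj; B -> f; W -> ej.

S -> A | AW | ej; A -> e | ejj; B -> f | j | Wj; W -> BB | ej | BWB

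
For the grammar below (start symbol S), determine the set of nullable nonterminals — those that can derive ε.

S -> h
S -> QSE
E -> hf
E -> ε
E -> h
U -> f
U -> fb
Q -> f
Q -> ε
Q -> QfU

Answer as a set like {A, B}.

Directly nullable (have an ε-rule): {E, Q}.
Not nullable: S, U — each has a terminal in every rule's right-hand side or depends on a non-nullable symbol.

{E, Q}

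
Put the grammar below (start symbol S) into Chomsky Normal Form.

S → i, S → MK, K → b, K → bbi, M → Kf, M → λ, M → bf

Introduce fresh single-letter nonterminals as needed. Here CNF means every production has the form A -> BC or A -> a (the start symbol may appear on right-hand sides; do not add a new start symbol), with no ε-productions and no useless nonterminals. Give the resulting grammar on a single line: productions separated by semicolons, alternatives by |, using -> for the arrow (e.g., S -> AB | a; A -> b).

S -> b | i | AE | MK; A -> b; B -> i; C -> f; D -> AB; E -> AB; K -> b | AD; M -> AC | KC

Nullable: {M}; after ε-elimination: S -> K | i | MK; K -> b | bbi; M -> Kf | bf.
After unit-elimination: S -> b | i | MK | bbi; K -> b | bbi; M -> Kf | bf.
TERM: introduce A -> b, C -> f, B -> i and substitute in every rule of length ≥2.
BIN: K -> AAB becomes K -> AD, D -> AB; S -> AAB becomes S -> AE, E -> AB.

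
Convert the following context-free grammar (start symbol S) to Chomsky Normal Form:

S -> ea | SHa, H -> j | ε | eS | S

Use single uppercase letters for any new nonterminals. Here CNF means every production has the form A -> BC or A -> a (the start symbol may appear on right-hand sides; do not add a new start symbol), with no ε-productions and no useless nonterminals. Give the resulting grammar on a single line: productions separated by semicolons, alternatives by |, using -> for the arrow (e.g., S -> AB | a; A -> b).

Nullable: {H}; after ε-elimination: S -> Sa | ea | SHa; H -> S | j | eS.
After unit-elimination: S -> Sa | ea | SHa; H -> j | Sa | eS | ea | SHa.
TERM: introduce A -> a, B -> e and substitute in every rule of length ≥2.
BIN: H -> SHA becomes H -> SC, C -> HA; S -> SHA becomes S -> SD, D -> HA.

S -> BA | SA | SD; A -> a; B -> e; C -> HA; D -> HA; H -> j | BA | BS | SA | SC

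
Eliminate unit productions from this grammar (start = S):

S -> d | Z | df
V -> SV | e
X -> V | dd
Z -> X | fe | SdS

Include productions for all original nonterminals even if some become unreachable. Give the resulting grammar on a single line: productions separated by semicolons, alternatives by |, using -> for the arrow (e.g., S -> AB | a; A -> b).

Unit productions: S->Z, X->V, Z->X.
Unit pairs (A ⇒* B via units): (S,V), (S,X), (S,Z), (X,V), (Z,V), (Z,X).
S: inherits non-unit rules of {S, V, X, Z} → SV | SdS | d | dd | df | e | fe.
V: inherits non-unit rules of {V} → SV | e.
X: inherits non-unit rules of {V, X} → SV | dd | e.
Z: inherits non-unit rules of {V, X, Z} → SV | SdS | dd | e | fe.

S -> d | e | SV | dd | df | fe | SdS; V -> e | SV; X -> e | SV | dd; Z -> e | SV | dd | fe | SdS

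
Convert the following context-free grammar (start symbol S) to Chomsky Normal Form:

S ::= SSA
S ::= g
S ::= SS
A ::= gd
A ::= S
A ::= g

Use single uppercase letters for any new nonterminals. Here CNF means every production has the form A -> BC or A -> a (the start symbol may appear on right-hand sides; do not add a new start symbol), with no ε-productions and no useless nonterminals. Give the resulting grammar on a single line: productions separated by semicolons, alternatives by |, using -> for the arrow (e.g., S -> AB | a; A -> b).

No ε-productions.
After unit-elimination: S -> g | SS | SSA; A -> g | SS | gd | SSA.
TERM: introduce C -> d, B -> g and substitute in every rule of length ≥2.
BIN: A -> SSA becomes A -> SD, D -> SA; S -> SSA becomes S -> SE, E -> SA.

S -> g | SE | SS; A -> g | BC | SD | SS; B -> g; C -> d; D -> SA; E -> SA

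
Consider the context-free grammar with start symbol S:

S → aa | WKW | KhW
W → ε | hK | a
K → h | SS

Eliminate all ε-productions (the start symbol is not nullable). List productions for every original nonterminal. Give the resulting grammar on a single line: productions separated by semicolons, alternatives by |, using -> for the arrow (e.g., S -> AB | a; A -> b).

Nullable set: {W}.
S -> KhW: W nullable, giving Kh | KhW.
S -> WKW: W, W nullable, giving K | KW | WK | WKW.
Drop W -> ε.
Unchanged (no nullable symbols): S -> aa; K -> SS; K -> h; W -> a; W -> hK.

S -> K | KW | Kh | WK | aa | KhW | WKW; K -> h | SS; W -> a | hK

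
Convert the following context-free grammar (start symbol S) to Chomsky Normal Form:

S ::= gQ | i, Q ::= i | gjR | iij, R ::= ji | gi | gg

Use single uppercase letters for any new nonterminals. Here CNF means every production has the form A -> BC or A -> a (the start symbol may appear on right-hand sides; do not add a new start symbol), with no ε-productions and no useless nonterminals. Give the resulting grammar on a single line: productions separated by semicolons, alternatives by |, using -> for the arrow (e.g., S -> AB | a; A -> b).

S -> i | AQ; A -> g; B -> j; C -> i; D -> BR; E -> CB; Q -> i | AD | CE; R -> AA | AC | BC

No ε-productions.
No unit productions to eliminate.
TERM: introduce A -> g, C -> i, B -> j and substitute in every rule of length ≥2.
BIN: Q -> ABR becomes Q -> AD, D -> BR; Q -> CCB becomes Q -> CE, E -> CB.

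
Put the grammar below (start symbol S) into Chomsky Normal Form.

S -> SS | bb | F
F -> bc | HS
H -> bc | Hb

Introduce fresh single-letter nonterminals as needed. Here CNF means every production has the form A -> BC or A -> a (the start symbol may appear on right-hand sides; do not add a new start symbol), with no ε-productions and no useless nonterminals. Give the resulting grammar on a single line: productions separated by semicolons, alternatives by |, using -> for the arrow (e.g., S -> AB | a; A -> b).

S -> AA | AB | HS | SS; A -> b; B -> c; H -> AB | HA

No ε-productions.
After unit-elimination: S -> HS | SS | bb | bc; F -> HS | bc; H -> Hb | bc.
TERM: introduce A -> b, B -> c and substitute in every rule of length ≥2.
Drop unreachable/unproductive: F.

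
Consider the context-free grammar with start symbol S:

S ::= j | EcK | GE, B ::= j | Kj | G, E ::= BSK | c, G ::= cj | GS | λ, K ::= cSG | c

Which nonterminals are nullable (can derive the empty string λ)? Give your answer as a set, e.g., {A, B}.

Directly nullable (have an ε-rule): {G}.
B is nullable via B -> G (every symbol on the right is already known nullable).
Not nullable: E, K, S — each has a terminal in every rule's right-hand side or depends on a non-nullable symbol.

{B, G}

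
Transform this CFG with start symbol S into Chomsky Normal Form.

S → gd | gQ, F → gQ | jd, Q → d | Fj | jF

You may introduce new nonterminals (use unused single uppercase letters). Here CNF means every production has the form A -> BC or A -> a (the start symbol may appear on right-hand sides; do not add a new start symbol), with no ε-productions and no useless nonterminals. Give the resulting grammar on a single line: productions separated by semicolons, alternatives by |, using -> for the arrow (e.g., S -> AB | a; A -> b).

No ε-productions.
No unit productions to eliminate.
TERM: introduce C -> d, A -> g, B -> j and substitute in every rule of length ≥2.

S -> AC | AQ; A -> g; B -> j; C -> d; F -> AQ | BC; Q -> d | BF | FB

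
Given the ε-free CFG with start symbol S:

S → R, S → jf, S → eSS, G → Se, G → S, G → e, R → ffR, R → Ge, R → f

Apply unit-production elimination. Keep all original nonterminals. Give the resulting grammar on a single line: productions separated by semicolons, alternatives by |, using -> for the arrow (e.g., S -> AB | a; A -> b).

S -> f | Ge | jf | eSS | ffR; G -> e | f | Ge | Se | jf | eSS | ffR; R -> f | Ge | ffR

Unit productions: G->S, S->R.
Unit pairs (A ⇒* B via units): (G,R), (G,S), (S,R).
S: inherits non-unit rules of {R, S} → Ge | eSS | f | ffR | jf.
G: inherits non-unit rules of {G, R, S} → Ge | Se | e | eSS | f | ffR | jf.
R: inherits non-unit rules of {R} → Ge | f | ffR.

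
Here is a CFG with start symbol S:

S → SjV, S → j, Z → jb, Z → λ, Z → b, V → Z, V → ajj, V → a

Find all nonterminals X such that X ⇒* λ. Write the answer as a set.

{V, Z}

Directly nullable (have an ε-rule): {Z}.
V is nullable via V -> Z (every symbol on the right is already known nullable).
Not nullable: S — each has a terminal in every rule's right-hand side or depends on a non-nullable symbol.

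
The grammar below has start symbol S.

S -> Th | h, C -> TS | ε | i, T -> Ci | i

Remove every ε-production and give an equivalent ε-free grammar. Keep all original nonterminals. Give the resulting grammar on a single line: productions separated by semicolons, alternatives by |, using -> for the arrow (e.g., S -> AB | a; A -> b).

Nullable set: {C}.
Drop C -> ε.
T -> Ci: C nullable, giving Ci | i.
Unchanged (no nullable symbols): S -> Th; S -> h; C -> TS; C -> i; T -> i.

S -> h | Th; C -> i | TS; T -> i | Ci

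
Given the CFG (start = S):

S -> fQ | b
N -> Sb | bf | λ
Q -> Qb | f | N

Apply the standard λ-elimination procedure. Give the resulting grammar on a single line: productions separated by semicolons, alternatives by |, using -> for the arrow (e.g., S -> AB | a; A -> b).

S -> b | f | fQ; N -> Sb | bf; Q -> N | b | f | Qb

Nullable set: {N, Q}.
S -> fQ: Q nullable, giving f | fQ.
Drop N -> λ.
Q -> N: N nullable, giving N.
Q -> Qb: Q nullable, giving Qb | b.
Unchanged (no nullable symbols): S -> b; N -> Sb; N -> bf; Q -> f.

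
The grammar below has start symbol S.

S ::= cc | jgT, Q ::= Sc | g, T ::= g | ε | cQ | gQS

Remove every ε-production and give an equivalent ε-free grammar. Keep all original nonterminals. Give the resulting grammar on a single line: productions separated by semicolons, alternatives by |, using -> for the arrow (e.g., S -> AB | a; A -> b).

Nullable set: {T}.
S -> jgT: T nullable, giving jg | jgT.
Drop T -> ε.
Unchanged (no nullable symbols): S -> cc; Q -> Sc; Q -> g; T -> cQ; T -> g; T -> gQS.

S -> cc | jg | jgT; Q -> g | Sc; T -> g | cQ | gQS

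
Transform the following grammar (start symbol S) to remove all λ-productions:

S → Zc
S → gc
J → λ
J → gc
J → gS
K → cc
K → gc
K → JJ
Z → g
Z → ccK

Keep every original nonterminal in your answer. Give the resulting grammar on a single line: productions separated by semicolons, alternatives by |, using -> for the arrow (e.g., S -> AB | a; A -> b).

S -> Zc | gc; J -> gS | gc; K -> J | JJ | cc | gc; Z -> g | cc | ccK

Nullable set: {J, K}.
Drop J -> λ.
K -> JJ: J, J nullable, giving J | JJ.
Z -> ccK: K nullable, giving cc | ccK.
Unchanged (no nullable symbols): S -> Zc; S -> gc; J -> gS; J -> gc; K -> cc; K -> gc; Z -> g.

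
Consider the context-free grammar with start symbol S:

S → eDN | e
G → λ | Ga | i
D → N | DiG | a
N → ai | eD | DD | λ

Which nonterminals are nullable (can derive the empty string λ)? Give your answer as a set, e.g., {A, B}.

Directly nullable (have an ε-rule): {G, N}.
D is nullable via D -> N (every symbol on the right is already known nullable).
Not nullable: S — each has a terminal in every rule's right-hand side or depends on a non-nullable symbol.

{D, G, N}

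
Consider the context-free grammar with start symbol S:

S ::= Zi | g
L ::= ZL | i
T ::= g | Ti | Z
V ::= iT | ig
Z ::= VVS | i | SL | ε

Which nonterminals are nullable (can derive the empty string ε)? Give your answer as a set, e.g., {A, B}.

{T, Z}

Directly nullable (have an ε-rule): {Z}.
T is nullable via T -> Z (every symbol on the right is already known nullable).
Not nullable: L, S, V — each has a terminal in every rule's right-hand side or depends on a non-nullable symbol.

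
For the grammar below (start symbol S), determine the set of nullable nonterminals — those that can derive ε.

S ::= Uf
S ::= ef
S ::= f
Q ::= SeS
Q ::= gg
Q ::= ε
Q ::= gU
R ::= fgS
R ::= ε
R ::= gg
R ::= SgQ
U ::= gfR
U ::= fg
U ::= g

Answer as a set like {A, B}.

{Q, R}

Directly nullable (have an ε-rule): {Q, R}.
Not nullable: S, U — each has a terminal in every rule's right-hand side or depends on a non-nullable symbol.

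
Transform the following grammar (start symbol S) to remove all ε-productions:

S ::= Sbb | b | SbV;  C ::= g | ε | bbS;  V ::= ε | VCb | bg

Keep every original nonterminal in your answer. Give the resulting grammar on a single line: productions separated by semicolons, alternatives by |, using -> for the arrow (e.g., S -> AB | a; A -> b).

Nullable set: {C, V}.
S -> SbV: V nullable, giving Sb | SbV.
Drop C -> ε.
Drop V -> ε.
V -> VCb: V, C nullable, giving Cb | VCb | Vb | b.
Unchanged (no nullable symbols): S -> Sbb; S -> b; C -> bbS; C -> g; V -> bg.

S -> b | Sb | SbV | Sbb; C -> g | bbS; V -> b | Cb | Vb | bg | VCb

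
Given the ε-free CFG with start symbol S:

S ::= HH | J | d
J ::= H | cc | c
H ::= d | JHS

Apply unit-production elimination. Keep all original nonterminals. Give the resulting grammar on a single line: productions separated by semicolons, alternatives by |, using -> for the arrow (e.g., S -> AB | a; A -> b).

S -> c | d | HH | cc | JHS; H -> d | JHS; J -> c | d | cc | JHS

Unit productions: J->H, S->J.
Unit pairs (A ⇒* B via units): (J,H), (S,H), (S,J).
S: inherits non-unit rules of {H, J, S} → HH | JHS | c | cc | d.
H: inherits non-unit rules of {H} → JHS | d.
J: inherits non-unit rules of {H, J} → JHS | c | cc | d.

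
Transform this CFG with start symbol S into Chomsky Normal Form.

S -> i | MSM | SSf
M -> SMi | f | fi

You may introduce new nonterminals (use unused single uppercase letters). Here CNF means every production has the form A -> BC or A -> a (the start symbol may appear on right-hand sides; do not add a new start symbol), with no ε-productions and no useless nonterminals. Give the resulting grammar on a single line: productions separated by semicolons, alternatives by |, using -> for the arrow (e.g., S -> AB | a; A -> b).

No ε-productions.
No unit productions to eliminate.
TERM: introduce B -> f, A -> i and substitute in every rule of length ≥2.
BIN: M -> SMA becomes M -> SC, C -> MA; S -> MSM becomes S -> MD, D -> SM; S -> SSB becomes S -> SE, E -> SB.

S -> i | MD | SE; A -> i; B -> f; C -> MA; D -> SM; E -> SB; M -> f | BA | SC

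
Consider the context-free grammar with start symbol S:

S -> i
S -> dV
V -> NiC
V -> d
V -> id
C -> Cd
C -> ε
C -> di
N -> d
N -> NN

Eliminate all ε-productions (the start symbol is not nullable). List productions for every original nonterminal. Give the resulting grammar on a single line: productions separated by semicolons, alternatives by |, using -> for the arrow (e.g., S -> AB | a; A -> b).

Nullable set: {C}.
Drop C -> ε.
C -> Cd: C nullable, giving Cd | d.
V -> NiC: C nullable, giving Ni | NiC.
Unchanged (no nullable symbols): S -> dV; S -> i; C -> di; N -> NN; N -> d; V -> d; V -> id.

S -> i | dV; C -> d | Cd | di; N -> d | NN; V -> d | Ni | id | NiC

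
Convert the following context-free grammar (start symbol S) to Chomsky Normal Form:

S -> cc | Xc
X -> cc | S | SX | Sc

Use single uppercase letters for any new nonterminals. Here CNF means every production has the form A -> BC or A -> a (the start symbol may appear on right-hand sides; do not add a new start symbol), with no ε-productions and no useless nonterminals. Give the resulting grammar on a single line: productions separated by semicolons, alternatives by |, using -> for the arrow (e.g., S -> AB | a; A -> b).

No ε-productions.
After unit-elimination: S -> Xc | cc; X -> SX | Sc | Xc | cc.
TERM: introduce A -> c and substitute in every rule of length ≥2.

S -> AA | XA; A -> c; X -> AA | SA | SX | XA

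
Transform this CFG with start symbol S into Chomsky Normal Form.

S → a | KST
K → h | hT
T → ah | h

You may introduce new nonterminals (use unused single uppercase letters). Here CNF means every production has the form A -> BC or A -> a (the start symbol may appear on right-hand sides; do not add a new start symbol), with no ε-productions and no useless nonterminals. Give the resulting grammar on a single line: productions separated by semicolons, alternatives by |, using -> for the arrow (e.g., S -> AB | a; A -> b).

S -> a | KC; A -> h; B -> a; C -> ST; K -> h | AT; T -> h | BA

No ε-productions.
No unit productions to eliminate.
TERM: introduce B -> a, A -> h and substitute in every rule of length ≥2.
BIN: S -> KST becomes S -> KC, C -> ST.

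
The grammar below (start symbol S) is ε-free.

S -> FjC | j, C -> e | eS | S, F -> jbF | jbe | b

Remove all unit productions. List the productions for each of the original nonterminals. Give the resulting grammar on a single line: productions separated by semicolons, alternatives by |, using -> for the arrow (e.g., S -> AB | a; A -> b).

S -> j | FjC; C -> e | j | eS | FjC; F -> b | jbF | jbe

Unit productions: C->S.
Unit pairs (A ⇒* B via units): (C,S).
S: inherits non-unit rules of {S} → FjC | j.
C: inherits non-unit rules of {C, S} → FjC | e | eS | j.
F: inherits non-unit rules of {F} → b | jbF | jbe.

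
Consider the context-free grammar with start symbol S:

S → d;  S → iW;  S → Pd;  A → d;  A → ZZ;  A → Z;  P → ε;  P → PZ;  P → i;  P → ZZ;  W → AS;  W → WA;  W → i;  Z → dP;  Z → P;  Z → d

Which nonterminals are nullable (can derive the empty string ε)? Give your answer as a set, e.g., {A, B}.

Directly nullable (have an ε-rule): {P}.
Z is nullable via Z -> P (every symbol on the right is already known nullable).
A is nullable via A -> Z (every symbol on the right is already known nullable).
Not nullable: S, W — each has a terminal in every rule's right-hand side or depends on a non-nullable symbol.

{A, P, Z}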